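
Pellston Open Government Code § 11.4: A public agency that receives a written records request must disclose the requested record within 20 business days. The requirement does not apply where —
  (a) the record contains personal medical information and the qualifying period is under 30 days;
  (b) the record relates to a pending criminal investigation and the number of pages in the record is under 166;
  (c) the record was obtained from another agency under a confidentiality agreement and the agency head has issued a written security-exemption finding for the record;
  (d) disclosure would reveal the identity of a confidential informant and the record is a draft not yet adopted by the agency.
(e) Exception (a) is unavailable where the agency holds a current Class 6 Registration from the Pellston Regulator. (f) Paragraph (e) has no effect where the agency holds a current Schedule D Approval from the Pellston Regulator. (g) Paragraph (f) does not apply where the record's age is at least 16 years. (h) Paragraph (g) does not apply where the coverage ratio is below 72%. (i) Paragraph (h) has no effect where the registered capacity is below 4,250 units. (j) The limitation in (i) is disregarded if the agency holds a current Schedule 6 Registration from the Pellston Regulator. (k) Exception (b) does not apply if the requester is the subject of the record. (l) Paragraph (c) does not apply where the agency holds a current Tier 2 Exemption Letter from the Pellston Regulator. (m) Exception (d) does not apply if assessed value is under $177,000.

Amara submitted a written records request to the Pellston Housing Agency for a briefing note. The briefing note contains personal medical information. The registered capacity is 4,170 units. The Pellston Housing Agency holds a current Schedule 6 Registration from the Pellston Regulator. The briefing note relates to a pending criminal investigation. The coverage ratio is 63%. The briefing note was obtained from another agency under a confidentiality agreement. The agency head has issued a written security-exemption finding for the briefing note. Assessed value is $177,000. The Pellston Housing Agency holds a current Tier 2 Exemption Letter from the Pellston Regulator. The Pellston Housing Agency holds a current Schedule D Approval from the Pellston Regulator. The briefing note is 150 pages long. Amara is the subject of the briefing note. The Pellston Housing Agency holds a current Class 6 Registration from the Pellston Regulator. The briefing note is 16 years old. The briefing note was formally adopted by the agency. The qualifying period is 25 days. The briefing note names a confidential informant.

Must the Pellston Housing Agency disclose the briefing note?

Exception (a): the briefing note contains personal medical information; the qualifying period is 25 days, under the 30 days limit — every condition holds. Under paragraphs (e)–(j): (e) would limit (a) — a current Class 6 Registration is held — but (f) sets (e) aside: (f) is engaged — a current Schedule D Approval is held. (g) applies (the record's age is 16 years, meeting the 16 years threshold), but is itself disapplied by (h): (h) operates against (g): the coverage ratio is 63%, below the 72% limit. (i) is triggered (the registered capacity is 4,170 units, below the 4,250 units limit), but is displaced by (j): (j) is triggered — a current Schedule 6 Registration is held. Exception (a) stands.
Exception (b): the briefing note relates to a pending investigation; the number of pages in the record is 150, under the 166 limit — every condition holds. But: (k) applies — Amara is the subject of the briefing note. So (b) is unavailable.
Exception (c) is satisfied on its face — the briefing note was obtained under a confidentiality agreement; a written security-exemption finding has been issued. But applying paragraph (l): (l) is engaged — a current Tier 2 Exemption Letter is held. Exception (c) does not apply.
Exception (d) fails — the briefing note has been formally adopted.

No — exception (a) applies; the Pellston Housing Agency is not required to disclose the briefing note.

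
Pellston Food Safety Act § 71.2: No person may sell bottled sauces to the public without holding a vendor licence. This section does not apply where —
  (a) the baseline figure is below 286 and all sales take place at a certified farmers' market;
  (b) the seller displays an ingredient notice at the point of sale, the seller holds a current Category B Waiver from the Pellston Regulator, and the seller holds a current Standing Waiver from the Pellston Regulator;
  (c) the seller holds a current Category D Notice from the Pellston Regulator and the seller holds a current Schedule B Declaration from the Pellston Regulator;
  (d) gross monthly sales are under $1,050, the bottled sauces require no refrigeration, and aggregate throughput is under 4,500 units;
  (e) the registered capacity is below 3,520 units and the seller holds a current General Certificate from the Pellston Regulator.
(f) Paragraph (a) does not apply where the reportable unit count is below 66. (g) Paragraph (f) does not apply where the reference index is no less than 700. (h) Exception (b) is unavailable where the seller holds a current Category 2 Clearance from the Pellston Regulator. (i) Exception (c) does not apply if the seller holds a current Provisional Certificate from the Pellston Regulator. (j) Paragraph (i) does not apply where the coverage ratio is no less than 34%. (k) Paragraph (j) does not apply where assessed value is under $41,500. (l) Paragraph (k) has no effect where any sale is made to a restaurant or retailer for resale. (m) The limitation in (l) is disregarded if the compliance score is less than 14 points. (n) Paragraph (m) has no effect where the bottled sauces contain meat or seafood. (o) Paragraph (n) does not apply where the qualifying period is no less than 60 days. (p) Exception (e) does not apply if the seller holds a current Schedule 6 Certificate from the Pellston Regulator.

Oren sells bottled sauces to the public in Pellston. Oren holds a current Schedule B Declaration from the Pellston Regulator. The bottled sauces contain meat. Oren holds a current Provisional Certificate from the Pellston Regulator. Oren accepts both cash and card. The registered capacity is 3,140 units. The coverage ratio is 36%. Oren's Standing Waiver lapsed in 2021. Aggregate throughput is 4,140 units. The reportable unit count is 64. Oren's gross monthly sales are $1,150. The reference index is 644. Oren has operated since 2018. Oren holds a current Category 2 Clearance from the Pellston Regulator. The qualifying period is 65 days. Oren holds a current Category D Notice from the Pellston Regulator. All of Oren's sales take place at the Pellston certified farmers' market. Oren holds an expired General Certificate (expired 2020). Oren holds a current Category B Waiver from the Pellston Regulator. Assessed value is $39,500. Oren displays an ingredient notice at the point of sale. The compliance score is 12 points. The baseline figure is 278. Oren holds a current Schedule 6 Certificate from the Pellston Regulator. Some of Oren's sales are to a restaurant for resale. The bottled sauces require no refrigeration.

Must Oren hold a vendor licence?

Yes — Oren must hold a vendor licence.

Exception (a)'s conditions are all satisfied: the baseline figure is 278, below the 286 limit; all sales are at a certified farmers' market. Turning to paragraphs (f)–(g): (f) is triggered — the reportable unit count is 64, below the 66 limit. (g) is inapplicable (the reference index is 644, short of 700), so (f) stands. Exception (a) does not apply.
Exception (b) requires that the seller holds a current Standing Waiver from the Pellston Regulator; but no current Standing Waiver is held, so (b) is unavailable.
Exception (c) is satisfied on its face — a current Category D Notice is held; a current Schedule B Declaration is held. But: (i) operates against (c): a current Provisional Certificate is held. (j) operates (the coverage ratio is 36%, meeting the 34% threshold), but is overridden by (k): (k) is triggered — assessed value is $39,500, under the $41,500 limit. (l) is triggered (some sales are to a restaurant for resale), but is overridden by (m): (m) applies — the compliance score is 12 points, less than the 14 points limit. (n) applies (the bottled sauces contain meat), but is displaced by (o): (o) operates — the qualifying period is 65 days, meeting the 60 days threshold. Exception (c) does not apply.
Exception (d) does not apply: gross monthly sales are $1,150, not under $1,050.
Exception (e) requires that the seller holds a current General Certificate from the Pellston Regulator; but the General Certificate is not current, so (e) is unavailable.
None of the exceptions is available; § 71.2 applies in full.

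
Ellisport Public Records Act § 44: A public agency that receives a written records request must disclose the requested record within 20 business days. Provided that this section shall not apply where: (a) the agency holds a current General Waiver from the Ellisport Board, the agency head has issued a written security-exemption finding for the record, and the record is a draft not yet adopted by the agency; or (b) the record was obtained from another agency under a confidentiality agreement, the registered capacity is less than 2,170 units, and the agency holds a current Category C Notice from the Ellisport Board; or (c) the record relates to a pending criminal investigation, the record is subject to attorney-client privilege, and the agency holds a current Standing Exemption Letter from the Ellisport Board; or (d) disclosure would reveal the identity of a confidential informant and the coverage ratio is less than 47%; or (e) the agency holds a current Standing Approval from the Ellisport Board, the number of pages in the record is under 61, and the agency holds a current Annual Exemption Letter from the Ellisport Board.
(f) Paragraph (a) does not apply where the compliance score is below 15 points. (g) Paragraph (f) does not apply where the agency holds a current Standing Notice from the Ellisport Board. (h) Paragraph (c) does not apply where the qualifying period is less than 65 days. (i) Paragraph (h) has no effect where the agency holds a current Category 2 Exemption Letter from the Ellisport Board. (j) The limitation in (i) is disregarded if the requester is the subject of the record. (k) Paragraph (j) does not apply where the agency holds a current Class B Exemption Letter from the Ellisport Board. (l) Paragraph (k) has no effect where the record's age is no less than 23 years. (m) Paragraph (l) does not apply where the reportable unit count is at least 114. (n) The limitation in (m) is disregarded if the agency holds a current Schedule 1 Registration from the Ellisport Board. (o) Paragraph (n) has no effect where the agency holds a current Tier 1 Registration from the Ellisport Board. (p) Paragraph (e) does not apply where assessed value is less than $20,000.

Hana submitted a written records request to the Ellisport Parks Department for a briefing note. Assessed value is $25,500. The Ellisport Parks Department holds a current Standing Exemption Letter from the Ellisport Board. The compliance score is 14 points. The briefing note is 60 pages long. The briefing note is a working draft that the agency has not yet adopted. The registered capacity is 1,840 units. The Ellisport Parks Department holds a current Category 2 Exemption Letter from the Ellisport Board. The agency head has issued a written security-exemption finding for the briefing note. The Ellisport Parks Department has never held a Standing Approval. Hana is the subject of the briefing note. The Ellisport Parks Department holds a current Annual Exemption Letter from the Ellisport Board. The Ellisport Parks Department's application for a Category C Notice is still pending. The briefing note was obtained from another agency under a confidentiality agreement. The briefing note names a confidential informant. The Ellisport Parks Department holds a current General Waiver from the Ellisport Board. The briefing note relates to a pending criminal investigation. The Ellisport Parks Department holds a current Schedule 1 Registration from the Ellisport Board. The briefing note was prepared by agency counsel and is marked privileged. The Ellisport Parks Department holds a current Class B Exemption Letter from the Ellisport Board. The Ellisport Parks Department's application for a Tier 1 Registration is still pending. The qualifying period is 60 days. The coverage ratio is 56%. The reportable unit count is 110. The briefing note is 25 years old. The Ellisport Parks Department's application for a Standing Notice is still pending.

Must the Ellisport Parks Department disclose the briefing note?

Exception (a)'s conditions are all satisfied: a current General Waiver is held; a written security-exemption finding has been issued; the briefing note is an unadopted draft. However, paragraphs (f)–(g) must be considered: (f) operates against (a): the compliance score is 14 points, below the 15 points limit. (g) is not engaged (there is no Standing Notice in force), so (f) stands. (a) is therefore removed.
Exception (b) fails — there is no Category C Notice in force.
All of (c)'s requirements are met (the briefing note relates to a pending investigation; the briefing note is privileged; a current Standing Exemption Letter is held). However, paragraphs (h)–(o) must be considered: (h) operates against (c): the qualifying period is 60 days, less than the 65 days limit. (i) would limit (h) — a current Category 2 Exemption Letter is held — but (j) sets (i) aside: (j) operates against (i): Hana is the subject of the briefing note. (k) would limit (j) — a current Class B Exemption Letter is held — but (l) sets (k) aside: (l) operates — the record's age is 25 years, meeting the 23 years threshold. (m) is not engaged (the reportable unit count is 110, short of 114), so (l) stands. So (c) is unavailable.
Exception (d) fails — the coverage ratio is 56%, not less than 47%.
Exception (e) fails — there is no Standing Approval in force.
None of the exceptions is available; § 44 applies in full.

Yes — the Ellisport Parks Department must disclose the briefing note.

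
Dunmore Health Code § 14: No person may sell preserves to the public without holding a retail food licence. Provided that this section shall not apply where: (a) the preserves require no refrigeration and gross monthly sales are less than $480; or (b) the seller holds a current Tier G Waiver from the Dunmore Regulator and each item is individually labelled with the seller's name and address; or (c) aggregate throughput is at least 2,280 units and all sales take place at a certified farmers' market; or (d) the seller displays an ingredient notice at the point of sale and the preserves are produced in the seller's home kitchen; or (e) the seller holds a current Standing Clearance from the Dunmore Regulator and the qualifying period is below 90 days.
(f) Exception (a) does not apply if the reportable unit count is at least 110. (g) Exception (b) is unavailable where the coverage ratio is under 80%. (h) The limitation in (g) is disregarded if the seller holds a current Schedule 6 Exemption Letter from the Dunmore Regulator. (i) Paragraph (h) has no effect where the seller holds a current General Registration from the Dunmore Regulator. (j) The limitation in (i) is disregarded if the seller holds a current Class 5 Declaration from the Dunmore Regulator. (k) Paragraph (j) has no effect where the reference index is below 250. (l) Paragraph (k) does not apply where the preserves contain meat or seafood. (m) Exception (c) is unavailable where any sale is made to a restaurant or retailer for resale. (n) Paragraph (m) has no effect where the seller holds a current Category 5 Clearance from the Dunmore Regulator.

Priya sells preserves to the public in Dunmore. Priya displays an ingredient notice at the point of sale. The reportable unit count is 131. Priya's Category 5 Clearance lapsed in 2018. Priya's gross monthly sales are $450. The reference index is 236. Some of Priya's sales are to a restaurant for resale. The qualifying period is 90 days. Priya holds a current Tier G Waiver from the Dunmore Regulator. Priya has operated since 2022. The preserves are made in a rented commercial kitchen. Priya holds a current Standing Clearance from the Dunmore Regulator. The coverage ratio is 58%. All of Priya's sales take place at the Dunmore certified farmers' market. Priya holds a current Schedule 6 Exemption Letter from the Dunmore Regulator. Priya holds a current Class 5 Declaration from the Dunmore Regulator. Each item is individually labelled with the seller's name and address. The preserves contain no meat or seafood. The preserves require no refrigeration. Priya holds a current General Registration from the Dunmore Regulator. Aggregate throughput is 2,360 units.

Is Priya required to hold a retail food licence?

Exception (a): the preserves are shelf-stable; gross monthly sales are $450, less than the $480 limit — every condition holds. However, paragraph (f) must be considered: (f) operates against (a): the reportable unit count is 131, meeting the 110 threshold. (a) is therefore removed.
Exception (b)'s conditions are all satisfied: a current Tier G Waiver is held; items are individually labelled. But applying paragraphs (g)–(l): (g) applies — the coverage ratio is 58%, under the 80% limit. (h) is engaged (a current Schedule 6 Exemption Letter is held), but yields to (i): (i) operates against (h): a current General Registration is held. (j) would limit (i) — a current Class 5 Declaration is held — but (k) sets (j) aside: (k) applies — the reference index is 236, below the 250 limit. (l), which would lift (k), is not engaged — the preserves contain no meat or seafood. So (b) is unavailable.
Exception (c): aggregate throughput is 2,360 units, meeting the 2,280 units threshold; all sales are at a certified farmers' market — every condition holds. But applying paragraphs (m)–(n): (m) operates — some sales are to a restaurant for resale. (n), which would lift (m), is not engaged — there is no Category 5 Clearance in force. Exception (c) does not apply.
Exception (d) requires that the preserves are produced in the seller's home kitchen; but the preserves are made in a commercial kitchen, not a home kitchen, so (d) is unavailable.
Exception (e) fails — the qualifying period is 90 days, not below 90 days.
No exception displaces § 14.

Yes — Priya must hold a retail food licence.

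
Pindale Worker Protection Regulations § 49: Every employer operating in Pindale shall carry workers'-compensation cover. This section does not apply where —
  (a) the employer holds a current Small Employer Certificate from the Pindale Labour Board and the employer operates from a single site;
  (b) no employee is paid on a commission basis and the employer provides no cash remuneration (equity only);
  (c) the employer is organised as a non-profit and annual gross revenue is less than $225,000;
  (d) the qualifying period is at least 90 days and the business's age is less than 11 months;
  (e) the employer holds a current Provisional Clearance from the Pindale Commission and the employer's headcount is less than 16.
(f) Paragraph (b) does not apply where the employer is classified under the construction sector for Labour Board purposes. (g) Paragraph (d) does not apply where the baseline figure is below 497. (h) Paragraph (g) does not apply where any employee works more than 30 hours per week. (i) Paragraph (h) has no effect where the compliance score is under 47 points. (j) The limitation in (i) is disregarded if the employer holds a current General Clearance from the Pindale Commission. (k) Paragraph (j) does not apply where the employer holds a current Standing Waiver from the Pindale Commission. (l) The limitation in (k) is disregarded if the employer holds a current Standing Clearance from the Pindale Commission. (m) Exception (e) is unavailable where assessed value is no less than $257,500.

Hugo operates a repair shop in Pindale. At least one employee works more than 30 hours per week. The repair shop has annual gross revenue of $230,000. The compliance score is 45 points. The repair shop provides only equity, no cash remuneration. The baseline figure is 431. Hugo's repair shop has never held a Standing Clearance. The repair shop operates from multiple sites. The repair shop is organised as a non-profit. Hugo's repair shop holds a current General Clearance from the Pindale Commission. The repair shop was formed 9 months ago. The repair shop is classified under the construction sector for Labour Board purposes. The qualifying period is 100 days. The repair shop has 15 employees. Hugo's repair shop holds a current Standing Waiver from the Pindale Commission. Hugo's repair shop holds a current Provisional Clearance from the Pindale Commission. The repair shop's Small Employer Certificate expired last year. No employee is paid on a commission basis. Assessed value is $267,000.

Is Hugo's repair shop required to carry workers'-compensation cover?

Exception (a) does not apply: the Small Employer Certificate has expired.
All of (b)'s requirements are met (no employee is paid on commission; remuneration is equity-only). However, paragraph (f) must be considered: (f) applies — the repair shop is classified under the construction sector. So (b) is unavailable.
Exception (c) fails — annual gross revenue is $230,000, not less than $225,000.
Exception (d) is satisfied on its face — the qualifying period is 100 days, meeting the 90 days threshold; the business's age is 9 months, less than the 11 months limit. Turning to paragraphs (g)–(l): (g) is triggered — the baseline figure is 431, below the 497 limit. (h) would limit (g) — at least one employee exceeds 30 hours/week — but (i) sets (h) aside: (i) operates against (h): the compliance score is 45 points, under the 47 points limit. (j) would limit (i) — a current General Clearance is held — but (k) sets (j) aside: (k) operates against (j): a current Standing Waiver is held. (l), which would lift (k), is not triggered — the Standing Clearance is not current. Exception (d) does not apply.
Exception (e)'s conditions are all satisfied: a current Provisional Clearance is held; the employer's headcount is 15, less than the 16 limit. Turning to paragraph (m): (m) operates against (e): assessed value is $267,000, meeting the $257,500 threshold. Exception (e) does not apply.
No exception applies. The general rule governs.

Yes — Hugo's repair shop must carry workers'-compensation cover.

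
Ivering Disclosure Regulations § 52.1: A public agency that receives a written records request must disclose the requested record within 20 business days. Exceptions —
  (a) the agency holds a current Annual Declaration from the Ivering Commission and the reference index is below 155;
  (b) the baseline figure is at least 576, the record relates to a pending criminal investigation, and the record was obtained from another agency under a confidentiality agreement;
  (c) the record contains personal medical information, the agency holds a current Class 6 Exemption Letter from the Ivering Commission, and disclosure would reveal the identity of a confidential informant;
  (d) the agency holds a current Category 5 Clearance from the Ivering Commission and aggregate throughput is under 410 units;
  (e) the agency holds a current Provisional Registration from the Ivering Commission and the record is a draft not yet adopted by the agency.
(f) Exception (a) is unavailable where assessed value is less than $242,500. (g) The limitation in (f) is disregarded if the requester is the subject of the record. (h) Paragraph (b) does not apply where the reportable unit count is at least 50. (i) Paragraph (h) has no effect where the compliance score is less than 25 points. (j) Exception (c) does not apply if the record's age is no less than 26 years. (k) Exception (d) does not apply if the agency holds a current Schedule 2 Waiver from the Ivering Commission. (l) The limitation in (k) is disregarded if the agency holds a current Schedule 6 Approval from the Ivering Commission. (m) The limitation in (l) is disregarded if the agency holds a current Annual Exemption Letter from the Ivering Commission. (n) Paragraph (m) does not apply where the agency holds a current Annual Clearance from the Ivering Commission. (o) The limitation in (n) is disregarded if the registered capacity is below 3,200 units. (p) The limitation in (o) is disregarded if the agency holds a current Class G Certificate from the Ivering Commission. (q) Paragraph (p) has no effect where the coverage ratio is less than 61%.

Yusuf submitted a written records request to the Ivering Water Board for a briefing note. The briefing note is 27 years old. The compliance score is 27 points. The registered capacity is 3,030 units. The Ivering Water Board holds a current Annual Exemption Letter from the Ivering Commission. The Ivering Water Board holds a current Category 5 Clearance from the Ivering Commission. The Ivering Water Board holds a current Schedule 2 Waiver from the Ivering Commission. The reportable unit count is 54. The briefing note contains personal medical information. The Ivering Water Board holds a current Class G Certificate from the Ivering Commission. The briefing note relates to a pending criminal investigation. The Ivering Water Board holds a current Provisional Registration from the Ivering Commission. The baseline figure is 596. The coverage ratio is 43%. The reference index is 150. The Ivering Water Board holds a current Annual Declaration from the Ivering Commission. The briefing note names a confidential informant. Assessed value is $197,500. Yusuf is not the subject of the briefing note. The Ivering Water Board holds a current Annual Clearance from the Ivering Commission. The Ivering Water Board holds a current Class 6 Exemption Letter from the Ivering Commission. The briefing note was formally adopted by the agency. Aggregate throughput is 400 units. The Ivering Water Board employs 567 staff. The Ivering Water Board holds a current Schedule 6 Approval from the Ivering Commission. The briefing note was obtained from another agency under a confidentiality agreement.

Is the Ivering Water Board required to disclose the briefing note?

Yes — the Ivering Water Board must disclose the briefing note.

Exception (a): a current Annual Declaration is held; the reference index is 150, below the 155 limit — every condition holds. Turning to paragraphs (f)–(g): (f) applies — assessed value is $197,500, less than the $242,500 limit. (g), which would lift (f), is not engaged — Yusuf is not the subject of the briefing note. So (a) is unavailable.
Exception (b): the baseline figure is 596, meeting the 576 threshold; the briefing note relates to a pending investigation; the briefing note was obtained under a confidentiality agreement — every condition holds. But applying paragraphs (h)–(i): (h) is triggered — the reportable unit count is 54, meeting the 50 threshold. (i) is not engaged (the compliance score is 27 points, not less than 25 points), so (h) stands. So (b) is unavailable.
Exception (c)'s conditions are all satisfied: the briefing note contains personal medical information; a current Class 6 Exemption Letter is held; the briefing note names a confidential informant. However, paragraph (j) must be considered: (j) operates against (c): the record's age is 27 years, meeting the 26 years threshold. So (c) is unavailable.
Exception (d): a current Category 5 Clearance is held; aggregate throughput is 400 units, under the 410 units limit — every condition holds. Turning to paragraphs (k)–(q): (k) operates against (d): a current Schedule 2 Waiver is held. (l) applies (a current Schedule 6 Approval is held), but is itself disapplied by (m): (m) applies — a current Annual Exemption Letter is held. (n) is triggered (a current Annual Clearance is held), but is overridden by (o): (o) applies — the registered capacity is 3,030 units, below the 3,200 units limit. (p) applies (a current Class G Certificate is held), but is displaced by (q): (q) operates against (p): the coverage ratio is 43%, less than the 61% limit. So (d) is unavailable.
Exception (e) fails — the briefing note has been formally adopted.
No exception displaces § 52.1.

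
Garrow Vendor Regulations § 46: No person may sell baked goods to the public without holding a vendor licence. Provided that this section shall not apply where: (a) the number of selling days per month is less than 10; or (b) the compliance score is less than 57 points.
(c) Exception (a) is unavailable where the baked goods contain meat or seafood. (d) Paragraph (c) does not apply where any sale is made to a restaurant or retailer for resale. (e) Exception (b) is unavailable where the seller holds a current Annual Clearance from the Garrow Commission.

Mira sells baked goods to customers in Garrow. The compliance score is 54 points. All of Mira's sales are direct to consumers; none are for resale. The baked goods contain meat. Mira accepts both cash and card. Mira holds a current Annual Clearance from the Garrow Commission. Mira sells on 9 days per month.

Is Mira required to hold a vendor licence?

Exception (a)'s conditions are all satisfied: the number of selling days per month is 9, less than the 10 limit. But: (c) operates — the baked goods contain meat. (d), which would lift (c), is not triggered — no sales are for resale. (a) is therefore removed.
Exception (b): the compliance score is 54 points, less than the 57 points limit — every condition holds. Turning to paragraph (e): (e) operates against (b): a current Annual Clearance is held. So (b) is unavailable.
Every exception is unavailable, so the rule governs.

Yes — Mira must hold a vendor licence.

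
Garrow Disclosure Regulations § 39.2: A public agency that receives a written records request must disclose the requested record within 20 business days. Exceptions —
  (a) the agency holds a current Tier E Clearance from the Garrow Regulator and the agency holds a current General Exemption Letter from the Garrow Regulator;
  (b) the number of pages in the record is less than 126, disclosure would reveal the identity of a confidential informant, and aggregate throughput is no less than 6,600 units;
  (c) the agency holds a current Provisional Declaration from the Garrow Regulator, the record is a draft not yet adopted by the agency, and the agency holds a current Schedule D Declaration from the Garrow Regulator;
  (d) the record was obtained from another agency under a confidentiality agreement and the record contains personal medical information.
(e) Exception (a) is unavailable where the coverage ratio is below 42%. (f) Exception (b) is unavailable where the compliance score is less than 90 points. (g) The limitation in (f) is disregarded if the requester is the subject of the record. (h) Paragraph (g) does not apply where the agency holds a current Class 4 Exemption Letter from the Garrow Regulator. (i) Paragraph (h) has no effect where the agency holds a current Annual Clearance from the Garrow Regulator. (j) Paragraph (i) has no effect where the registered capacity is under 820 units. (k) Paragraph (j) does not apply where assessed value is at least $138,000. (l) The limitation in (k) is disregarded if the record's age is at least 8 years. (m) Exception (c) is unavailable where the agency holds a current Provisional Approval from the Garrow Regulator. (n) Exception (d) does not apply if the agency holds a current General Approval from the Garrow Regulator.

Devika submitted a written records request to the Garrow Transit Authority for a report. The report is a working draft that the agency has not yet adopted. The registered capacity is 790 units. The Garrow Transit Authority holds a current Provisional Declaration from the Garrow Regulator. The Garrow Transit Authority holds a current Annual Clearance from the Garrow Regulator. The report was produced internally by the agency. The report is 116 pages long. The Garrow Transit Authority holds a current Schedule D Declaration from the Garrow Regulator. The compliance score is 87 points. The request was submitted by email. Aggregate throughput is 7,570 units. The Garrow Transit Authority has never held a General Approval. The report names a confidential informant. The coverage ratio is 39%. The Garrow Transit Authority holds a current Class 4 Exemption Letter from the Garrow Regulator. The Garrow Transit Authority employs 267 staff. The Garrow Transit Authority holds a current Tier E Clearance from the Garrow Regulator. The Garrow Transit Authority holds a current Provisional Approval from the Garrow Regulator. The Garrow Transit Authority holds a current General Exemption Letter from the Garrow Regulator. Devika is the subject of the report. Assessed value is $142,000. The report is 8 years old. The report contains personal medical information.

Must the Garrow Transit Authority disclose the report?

Yes — the Garrow Transit Authority must disclose the report.

Exception (a) is satisfied on its face — a current Tier E Clearance is held; a current General Exemption Letter is held. However, paragraph (e) must be considered: (e) operates against (a): the coverage ratio is 39%, below the 42% limit. Exception (a) does not apply.
All of (b)'s requirements are met (the number of pages in the record is 116, less than the 126 limit; the report names a confidential informant; aggregate throughput is 7,570 units, meeting the 6,600 units threshold). But applying paragraphs (f)–(l): (f) operates against (b): the compliance score is 87 points, less than the 90 points limit. (g) is engaged (Devika is the subject of the report), but is itself disapplied by (h): (h) operates against (g): a current Class 4 Exemption Letter is held. (i) is triggered (a current Annual Clearance is held), but is overridden by (j): (j) is triggered — the registered capacity is 790 units, under the 820 units limit. (k) would limit (j) — assessed value is $142,000, meeting the $138,000 threshold — but (l) sets (k) aside: (l) operates against (k): the record's age is 8 years, meeting the 8 years threshold. Exception (b) does not apply.
Exception (c): a current Provisional Declaration is held; the report is an unadopted draft; a current Schedule D Declaration is held — every condition holds. However, paragraph (m) must be considered: (m) is triggered — a current Provisional Approval is held. (c) is therefore removed.
Exception (d) fails — the report was produced internally.
None of the exceptions is available; § 39.2 applies in full.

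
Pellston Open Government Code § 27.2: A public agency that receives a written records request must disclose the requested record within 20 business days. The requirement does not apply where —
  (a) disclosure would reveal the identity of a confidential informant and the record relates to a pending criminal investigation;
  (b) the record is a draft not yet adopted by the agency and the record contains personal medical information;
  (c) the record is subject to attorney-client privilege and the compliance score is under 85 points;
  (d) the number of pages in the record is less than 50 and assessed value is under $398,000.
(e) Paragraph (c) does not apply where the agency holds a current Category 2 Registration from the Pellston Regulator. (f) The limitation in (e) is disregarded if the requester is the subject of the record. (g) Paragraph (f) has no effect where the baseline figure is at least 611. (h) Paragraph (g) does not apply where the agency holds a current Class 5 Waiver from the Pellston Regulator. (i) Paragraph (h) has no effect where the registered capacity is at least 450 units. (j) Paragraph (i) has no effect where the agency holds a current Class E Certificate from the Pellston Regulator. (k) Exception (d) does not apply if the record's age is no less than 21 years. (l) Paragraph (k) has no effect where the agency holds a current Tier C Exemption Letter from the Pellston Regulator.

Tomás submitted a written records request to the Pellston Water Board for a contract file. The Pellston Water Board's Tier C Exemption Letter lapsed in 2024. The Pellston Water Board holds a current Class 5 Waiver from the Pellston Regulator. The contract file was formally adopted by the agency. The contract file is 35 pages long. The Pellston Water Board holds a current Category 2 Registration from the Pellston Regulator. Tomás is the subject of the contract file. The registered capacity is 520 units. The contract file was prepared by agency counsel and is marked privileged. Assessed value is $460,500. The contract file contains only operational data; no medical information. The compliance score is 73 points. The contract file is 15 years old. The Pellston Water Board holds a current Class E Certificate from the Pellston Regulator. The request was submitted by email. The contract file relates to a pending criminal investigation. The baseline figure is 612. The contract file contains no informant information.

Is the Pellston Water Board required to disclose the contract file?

No — exception (c) applies; the Pellston Water Board is not required to disclose the contract file.

Exception (a) fails — the contract file contains no informant information.
Exception (b) requires that the record is a draft not yet adopted by the agency; but the contract file has been formally adopted, so (b) is unavailable.
All of (c)'s requirements are met (the contract file is privileged; the compliance score is 73 points, under the 85 points limit). As to paragraphs (e)–(j): (e) applies (a current Category 2 Registration is held), but is overridden by (f): (f) operates against (e): Tomás is the subject of the contract file. (g) would limit (f) — the baseline figure is 612, meeting the 611 threshold — but (h) sets (g) aside: (h) operates against (g): a current Class 5 Waiver is held. (i) is triggered (the registered capacity is 520 units, meeting the 450 units threshold), but yields to (j): (j) operates against (i): a current Class E Certificate is held. (c) remains available.
Exception (d) does not apply: assessed value is $460,500, not under $398,000.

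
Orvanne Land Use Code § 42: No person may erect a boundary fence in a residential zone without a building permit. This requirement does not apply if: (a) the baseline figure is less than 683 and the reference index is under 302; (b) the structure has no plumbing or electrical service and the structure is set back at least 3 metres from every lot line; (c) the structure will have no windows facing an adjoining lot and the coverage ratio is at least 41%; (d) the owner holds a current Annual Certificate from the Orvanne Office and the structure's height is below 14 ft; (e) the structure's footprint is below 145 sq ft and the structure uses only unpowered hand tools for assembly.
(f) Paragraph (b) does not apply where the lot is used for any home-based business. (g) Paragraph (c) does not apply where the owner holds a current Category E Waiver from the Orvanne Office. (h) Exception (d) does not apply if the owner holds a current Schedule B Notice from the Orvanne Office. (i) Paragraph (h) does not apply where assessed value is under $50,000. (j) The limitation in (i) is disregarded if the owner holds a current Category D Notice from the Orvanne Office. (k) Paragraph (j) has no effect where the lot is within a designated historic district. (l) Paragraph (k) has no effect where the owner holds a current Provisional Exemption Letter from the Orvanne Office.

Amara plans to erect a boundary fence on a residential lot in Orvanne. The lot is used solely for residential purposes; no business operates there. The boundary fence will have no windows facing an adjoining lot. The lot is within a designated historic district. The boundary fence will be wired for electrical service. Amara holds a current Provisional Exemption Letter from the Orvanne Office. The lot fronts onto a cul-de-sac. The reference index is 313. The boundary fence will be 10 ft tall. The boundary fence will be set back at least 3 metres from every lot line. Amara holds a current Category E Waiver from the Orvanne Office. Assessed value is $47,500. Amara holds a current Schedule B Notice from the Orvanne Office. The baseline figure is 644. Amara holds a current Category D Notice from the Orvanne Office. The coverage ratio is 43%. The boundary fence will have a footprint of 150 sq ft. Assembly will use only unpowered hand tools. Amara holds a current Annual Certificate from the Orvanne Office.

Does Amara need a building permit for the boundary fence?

Yes — Amara must obtain a building permit.

Exception (a) fails — the reference index is 313, not under 302.
Exception (b) does not apply: electrical service is planned.
Exception (c): no windows face an adjoining lot; the coverage ratio is 43%, meeting the 41% threshold — every condition holds. But: (g) operates against (c): a current Category E Waiver is held. Exception (c) does not apply.
All of (d)'s requirements are met (a current Annual Certificate is held; the structure's height is 10 ft, below the 14 ft limit). But: (h) operates against (d): a current Schedule B Notice is held. (i) operates (assessed value is $47,500, under the $50,000 limit), but is overridden by (j): (j) operates — a current Category D Notice is held. (k) would limit (j) — the lot is in a historic district — but (l) sets (k) aside: (l) is triggered — a current Provisional Exemption Letter is held. (d) is therefore removed.
Exception (e) does not apply: the structure's footprint is 150 sq ft, not below 145 sq ft.
No exception is made out. Amara falls within the general rule.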